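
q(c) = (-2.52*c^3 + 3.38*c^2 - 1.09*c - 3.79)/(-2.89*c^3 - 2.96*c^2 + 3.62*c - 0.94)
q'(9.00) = 0.02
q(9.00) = 0.68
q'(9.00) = 0.02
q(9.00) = 0.68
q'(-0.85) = 2.67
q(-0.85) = -0.26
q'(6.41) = 0.03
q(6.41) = 0.62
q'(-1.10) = 3.88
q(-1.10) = -1.04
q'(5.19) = 0.04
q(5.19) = 0.58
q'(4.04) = 0.05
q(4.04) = 0.53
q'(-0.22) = 6.02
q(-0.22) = 1.82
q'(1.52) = -0.40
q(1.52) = 0.52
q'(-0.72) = 2.53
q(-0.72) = 0.08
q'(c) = (-7.56*c^2 + 6.76*c - 1.09)/(-2.89*c^3 - 2.96*c^2 + 3.62*c - 0.94) + (8.67*c^2 + 5.92*c - 3.62)*(-2.52*c^3 + 3.38*c^2 - 1.09*c - 3.79)/(-2.89*c^3 - 2.96*c^2 + 3.62*c - 0.94)^2 = (17.2274*c^4 - 24.545*c^3 - 16.7437*c^2 - 28.7912*c + 14.7444)/(8.3521*c^6 + 17.1088*c^5 - 12.162*c^4 - 15.9972*c^3 + 18.6692*c^2 - 6.8056*c + 0.8836)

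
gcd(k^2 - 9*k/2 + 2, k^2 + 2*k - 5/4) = k - 1/2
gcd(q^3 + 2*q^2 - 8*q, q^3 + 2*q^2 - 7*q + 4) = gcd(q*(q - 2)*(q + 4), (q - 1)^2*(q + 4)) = q + 4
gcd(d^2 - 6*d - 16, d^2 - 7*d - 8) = d - 8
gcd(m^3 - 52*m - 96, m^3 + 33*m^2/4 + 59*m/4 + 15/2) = m + 6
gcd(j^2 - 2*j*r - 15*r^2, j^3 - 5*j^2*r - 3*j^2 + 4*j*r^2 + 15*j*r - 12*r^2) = 1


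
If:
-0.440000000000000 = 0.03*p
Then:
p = -14.67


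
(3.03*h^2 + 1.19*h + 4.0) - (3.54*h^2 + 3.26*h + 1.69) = -0.51*h^2 - 2.07*h + 2.31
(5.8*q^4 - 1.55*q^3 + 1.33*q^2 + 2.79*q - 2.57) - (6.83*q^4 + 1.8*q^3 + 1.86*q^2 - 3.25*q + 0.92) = -1.03*q^4 - 3.35*q^3 - 0.53*q^2 + 6.04*q - 3.49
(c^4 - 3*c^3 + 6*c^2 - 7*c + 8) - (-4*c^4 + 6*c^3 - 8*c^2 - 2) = 5*c^4 - 9*c^3 + 14*c^2 - 7*c + 10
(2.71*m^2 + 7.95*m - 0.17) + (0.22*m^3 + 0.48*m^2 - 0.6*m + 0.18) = 0.22*m^3 + 3.19*m^2 + 7.35*m + 0.00999999999999998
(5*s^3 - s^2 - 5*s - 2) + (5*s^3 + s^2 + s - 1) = 10*s^3 - 4*s - 3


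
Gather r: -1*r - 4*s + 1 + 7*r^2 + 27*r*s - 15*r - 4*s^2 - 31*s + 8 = 7*r^2 + r*(27*s - 16) - 4*s^2 - 35*s + 9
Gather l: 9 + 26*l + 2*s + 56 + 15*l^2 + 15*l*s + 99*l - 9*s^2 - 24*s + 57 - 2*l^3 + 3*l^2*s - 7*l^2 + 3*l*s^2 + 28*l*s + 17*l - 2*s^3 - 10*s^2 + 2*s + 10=-2*l^3 + l^2*(3*s + 8) + l*(3*s^2 + 43*s + 142) - 2*s^3 - 19*s^2 - 20*s + 132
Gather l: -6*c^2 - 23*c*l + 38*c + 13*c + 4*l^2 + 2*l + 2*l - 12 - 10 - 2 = -6*c^2 + 51*c + 4*l^2 + l*(4 - 23*c) - 24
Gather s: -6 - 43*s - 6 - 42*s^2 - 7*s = -42*s^2 - 50*s - 12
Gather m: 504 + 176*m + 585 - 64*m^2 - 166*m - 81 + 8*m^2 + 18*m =-56*m^2 + 28*m + 1008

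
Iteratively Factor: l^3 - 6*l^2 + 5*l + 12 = (l + 1)*(l^2 - 7*l + 12) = (l - 4)*(l + 1)*(l - 3)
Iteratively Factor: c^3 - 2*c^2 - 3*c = (c)*(c^2 - 2*c - 3) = c*(c + 1)*(c - 3)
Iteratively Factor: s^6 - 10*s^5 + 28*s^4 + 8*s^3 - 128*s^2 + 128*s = (s + 2)*(s^5 - 12*s^4 + 52*s^3 - 96*s^2 + 64*s) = (s - 2)*(s + 2)*(s^4 - 10*s^3 + 32*s^2 - 32*s) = (s - 4)*(s - 2)*(s + 2)*(s^3 - 6*s^2 + 8*s) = s*(s - 4)*(s - 2)*(s + 2)*(s^2 - 6*s + 8) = s*(s - 4)*(s - 2)^2*(s + 2)*(s - 4)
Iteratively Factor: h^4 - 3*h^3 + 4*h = (h)*(h^3 - 3*h^2 + 4) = h*(h - 2)*(h^2 - h - 2) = h*(h - 2)^2*(h + 1)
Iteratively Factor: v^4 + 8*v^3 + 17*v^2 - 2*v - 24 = (v + 2)*(v^3 + 6*v^2 + 5*v - 12) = (v - 1)*(v + 2)*(v^2 + 7*v + 12) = (v - 1)*(v + 2)*(v + 3)*(v + 4)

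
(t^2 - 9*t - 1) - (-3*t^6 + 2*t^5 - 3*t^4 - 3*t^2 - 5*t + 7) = 3*t^6 - 2*t^5 + 3*t^4 + 4*t^2 - 4*t - 8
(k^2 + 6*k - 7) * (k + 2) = k^3 + 8*k^2 + 5*k - 14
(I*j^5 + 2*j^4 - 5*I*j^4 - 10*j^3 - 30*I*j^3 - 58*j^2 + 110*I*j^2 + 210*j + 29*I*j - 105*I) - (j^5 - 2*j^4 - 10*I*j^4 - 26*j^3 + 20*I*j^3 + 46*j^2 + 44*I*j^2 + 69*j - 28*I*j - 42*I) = -j^5 + I*j^5 + 4*j^4 + 5*I*j^4 + 16*j^3 - 50*I*j^3 - 104*j^2 + 66*I*j^2 + 141*j + 57*I*j - 63*I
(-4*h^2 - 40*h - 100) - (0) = -4*h^2 - 40*h - 100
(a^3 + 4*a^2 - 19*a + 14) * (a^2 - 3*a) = a^5 + a^4 - 31*a^3 + 71*a^2 - 42*a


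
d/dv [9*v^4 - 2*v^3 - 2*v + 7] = 36*v^3 - 6*v^2 - 2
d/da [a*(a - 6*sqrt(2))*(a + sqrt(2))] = 3*a^2 - 10*sqrt(2)*a - 12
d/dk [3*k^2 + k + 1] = 6*k + 1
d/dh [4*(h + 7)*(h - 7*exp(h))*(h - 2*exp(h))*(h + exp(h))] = -32*h^3*exp(h) + 16*h^3 + 40*h^2*exp(2*h) - 320*h^2*exp(h) + 84*h^2 + 168*h*exp(3*h) + 320*h*exp(2*h) - 448*h*exp(h) + 1232*exp(3*h) + 140*exp(2*h)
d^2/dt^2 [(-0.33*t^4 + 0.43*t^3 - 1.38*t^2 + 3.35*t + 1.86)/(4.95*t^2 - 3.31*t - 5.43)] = (-16.17165*t^6 + 32.44131*t^5 + 31.526352*t^4 + 56.584262*t^3 - 19.4951699999999*t^2 + 433.477872*t - 61.054722)/(121.287375*t^6 - 243.309825*t^5 - 236.44764*t^4 + 497.542319*t^3 + 259.375896*t^2 - 292.785057*t - 160.103007)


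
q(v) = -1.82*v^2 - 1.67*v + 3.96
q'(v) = -3.64*v - 1.67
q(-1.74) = 1.36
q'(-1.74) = 4.66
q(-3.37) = -11.08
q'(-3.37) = 10.60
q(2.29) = -9.41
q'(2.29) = -10.01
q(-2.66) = -4.48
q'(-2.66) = 8.01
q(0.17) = 3.62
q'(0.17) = -2.29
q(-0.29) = 4.29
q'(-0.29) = -0.61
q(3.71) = -27.29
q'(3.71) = -15.17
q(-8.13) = -102.76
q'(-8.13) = 27.92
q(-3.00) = -7.41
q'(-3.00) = 9.25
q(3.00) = -17.43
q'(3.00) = -12.59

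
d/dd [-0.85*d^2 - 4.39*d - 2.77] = -1.7*d - 4.39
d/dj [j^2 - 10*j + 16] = 2*j - 10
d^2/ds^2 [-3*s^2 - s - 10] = -6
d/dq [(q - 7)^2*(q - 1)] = 3*(q - 7)*(q - 3)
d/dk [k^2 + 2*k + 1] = 2*k + 2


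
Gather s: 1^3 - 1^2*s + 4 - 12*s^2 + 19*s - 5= -12*s^2 + 18*s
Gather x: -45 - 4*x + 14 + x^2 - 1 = x^2 - 4*x - 32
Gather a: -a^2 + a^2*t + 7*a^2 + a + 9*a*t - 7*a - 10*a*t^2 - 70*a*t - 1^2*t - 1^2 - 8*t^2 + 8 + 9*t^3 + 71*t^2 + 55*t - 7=a^2*(t + 6) + a*(-10*t^2 - 61*t - 6) + 9*t^3 + 63*t^2 + 54*t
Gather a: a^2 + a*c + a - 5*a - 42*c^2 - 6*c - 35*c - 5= a^2 + a*(c - 4) - 42*c^2 - 41*c - 5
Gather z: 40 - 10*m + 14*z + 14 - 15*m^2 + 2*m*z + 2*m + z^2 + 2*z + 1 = -15*m^2 - 8*m + z^2 + z*(2*m + 16) + 55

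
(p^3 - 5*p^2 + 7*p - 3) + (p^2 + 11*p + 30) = p^3 - 4*p^2 + 18*p + 27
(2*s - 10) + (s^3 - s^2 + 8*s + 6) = s^3 - s^2 + 10*s - 4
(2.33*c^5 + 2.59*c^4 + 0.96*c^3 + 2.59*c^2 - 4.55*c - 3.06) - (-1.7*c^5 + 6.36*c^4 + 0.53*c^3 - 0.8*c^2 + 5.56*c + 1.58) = 4.03*c^5 - 3.77*c^4 + 0.43*c^3 + 3.39*c^2 - 10.11*c - 4.64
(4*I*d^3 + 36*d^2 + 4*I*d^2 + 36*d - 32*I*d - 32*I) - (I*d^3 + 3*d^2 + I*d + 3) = 3*I*d^3 + 33*d^2 + 4*I*d^2 + 36*d - 33*I*d - 3 - 32*I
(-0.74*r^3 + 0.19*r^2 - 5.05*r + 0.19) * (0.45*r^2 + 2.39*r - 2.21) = -0.333*r^5 - 1.6831*r^4 - 0.183*r^3 - 12.4039*r^2 + 11.6146*r - 0.4199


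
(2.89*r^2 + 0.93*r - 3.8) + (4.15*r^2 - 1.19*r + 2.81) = 7.04*r^2 - 0.26*r - 0.99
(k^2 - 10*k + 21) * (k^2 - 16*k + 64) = k^4 - 26*k^3 + 245*k^2 - 976*k + 1344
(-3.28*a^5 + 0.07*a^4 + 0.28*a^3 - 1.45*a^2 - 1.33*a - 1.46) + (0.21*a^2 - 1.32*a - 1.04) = -3.28*a^5 + 0.07*a^4 + 0.28*a^3 - 1.24*a^2 - 2.65*a - 2.5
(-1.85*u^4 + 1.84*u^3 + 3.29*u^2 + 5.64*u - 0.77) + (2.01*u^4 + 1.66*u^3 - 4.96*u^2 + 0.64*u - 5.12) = 0.16*u^4 + 3.5*u^3 - 1.67*u^2 + 6.28*u - 5.89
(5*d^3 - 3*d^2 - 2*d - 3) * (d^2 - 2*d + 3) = 5*d^5 - 13*d^4 + 19*d^3 - 8*d^2 - 9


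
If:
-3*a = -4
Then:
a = 4/3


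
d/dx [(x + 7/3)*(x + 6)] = 2*x + 25/3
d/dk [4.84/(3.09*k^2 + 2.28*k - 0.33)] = (-29.9112*k - 11.0352)/(3.09*k^2 + 2.28*k - 0.33)^2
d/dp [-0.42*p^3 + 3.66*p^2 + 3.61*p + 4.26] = -1.26*p^2 + 7.32*p + 3.61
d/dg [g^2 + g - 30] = 2*g + 1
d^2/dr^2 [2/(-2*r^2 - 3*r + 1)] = 4*(4*r^2 + 6*r - (4*r + 3)^2 - 2)/(2*r^2 + 3*r - 1)^3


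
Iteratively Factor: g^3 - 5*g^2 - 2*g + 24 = (g + 2)*(g^2 - 7*g + 12) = (g - 4)*(g + 2)*(g - 3)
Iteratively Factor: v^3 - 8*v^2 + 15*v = (v)*(v^2 - 8*v + 15) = v*(v - 3)*(v - 5)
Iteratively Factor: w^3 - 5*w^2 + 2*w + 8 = (w + 1)*(w^2 - 6*w + 8) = (w - 2)*(w + 1)*(w - 4)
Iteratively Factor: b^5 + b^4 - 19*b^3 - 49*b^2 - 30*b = (b + 1)*(b^4 - 19*b^2 - 30*b) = b*(b + 1)*(b^3 - 19*b - 30) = b*(b + 1)*(b + 2)*(b^2 - 2*b - 15) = b*(b + 1)*(b + 2)*(b + 3)*(b - 5)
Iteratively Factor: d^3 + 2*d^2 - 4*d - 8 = (d - 2)*(d^2 + 4*d + 4) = (d - 2)*(d + 2)*(d + 2)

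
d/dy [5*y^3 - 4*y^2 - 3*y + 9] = 15*y^2 - 8*y - 3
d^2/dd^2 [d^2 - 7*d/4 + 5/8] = 2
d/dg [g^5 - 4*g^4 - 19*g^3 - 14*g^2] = g*(5*g^3 - 16*g^2 - 57*g - 28)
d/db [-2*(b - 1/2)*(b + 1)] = -4*b - 1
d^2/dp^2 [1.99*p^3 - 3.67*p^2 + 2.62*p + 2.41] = 11.94*p - 7.34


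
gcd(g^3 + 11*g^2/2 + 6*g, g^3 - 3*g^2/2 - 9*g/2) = g^2 + 3*g/2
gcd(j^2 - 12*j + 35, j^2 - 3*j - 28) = j - 7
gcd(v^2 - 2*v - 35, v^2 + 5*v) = v + 5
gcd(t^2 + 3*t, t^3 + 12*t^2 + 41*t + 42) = t + 3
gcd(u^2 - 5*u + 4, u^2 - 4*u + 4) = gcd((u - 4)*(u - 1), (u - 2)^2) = 1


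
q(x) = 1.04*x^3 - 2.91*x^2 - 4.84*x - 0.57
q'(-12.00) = 514.28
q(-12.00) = -2158.65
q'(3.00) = 5.78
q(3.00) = -13.20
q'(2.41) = -0.74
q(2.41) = -14.58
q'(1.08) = -7.49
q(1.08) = -7.88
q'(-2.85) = 37.09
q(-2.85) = -34.49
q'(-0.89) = 2.81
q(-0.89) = 0.70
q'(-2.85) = 37.09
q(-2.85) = -34.49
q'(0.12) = -5.49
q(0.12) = -1.19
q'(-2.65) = 32.49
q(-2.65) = -27.53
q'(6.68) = 95.50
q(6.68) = 147.25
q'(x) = 3.12*x^2 - 5.82*x - 4.84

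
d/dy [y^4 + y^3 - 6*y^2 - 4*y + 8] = 4*y^3 + 3*y^2 - 12*y - 4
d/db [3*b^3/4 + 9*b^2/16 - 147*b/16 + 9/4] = 9*b^2/4 + 9*b/8 - 147/16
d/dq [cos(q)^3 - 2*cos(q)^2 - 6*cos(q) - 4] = (-3*cos(q)^2 + 4*cos(q) + 6)*sin(q)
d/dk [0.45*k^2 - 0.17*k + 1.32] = 0.9*k - 0.17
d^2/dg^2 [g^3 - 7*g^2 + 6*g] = 6*g - 14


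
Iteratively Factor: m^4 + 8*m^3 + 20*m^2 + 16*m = (m)*(m^3 + 8*m^2 + 20*m + 16) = m*(m + 4)*(m^2 + 4*m + 4) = m*(m + 2)*(m + 4)*(m + 2)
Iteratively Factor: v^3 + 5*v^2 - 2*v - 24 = (v + 4)*(v^2 + v - 6) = (v - 2)*(v + 4)*(v + 3)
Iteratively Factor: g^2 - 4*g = (g - 4)*(g)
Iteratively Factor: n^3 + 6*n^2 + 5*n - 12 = (n - 1)*(n^2 + 7*n + 12) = (n - 1)*(n + 4)*(n + 3)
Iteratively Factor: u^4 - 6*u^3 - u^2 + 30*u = (u - 5)*(u^3 - u^2 - 6*u) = u*(u - 5)*(u^2 - u - 6) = u*(u - 5)*(u - 3)*(u + 2)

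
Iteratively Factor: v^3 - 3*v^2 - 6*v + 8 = (v + 2)*(v^2 - 5*v + 4) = (v - 4)*(v + 2)*(v - 1)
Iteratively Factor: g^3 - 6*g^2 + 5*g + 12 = (g - 3)*(g^2 - 3*g - 4) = (g - 3)*(g + 1)*(g - 4)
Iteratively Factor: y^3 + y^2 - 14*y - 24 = (y - 4)*(y^2 + 5*y + 6) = (y - 4)*(y + 2)*(y + 3)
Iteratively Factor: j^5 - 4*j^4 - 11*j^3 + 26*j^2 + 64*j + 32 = (j + 1)*(j^4 - 5*j^3 - 6*j^2 + 32*j + 32) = (j - 4)*(j + 1)*(j^3 - j^2 - 10*j - 8) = (j - 4)^2*(j + 1)*(j^2 + 3*j + 2) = (j - 4)^2*(j + 1)^2*(j + 2)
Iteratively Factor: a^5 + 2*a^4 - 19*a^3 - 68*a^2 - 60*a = (a + 2)*(a^4 - 19*a^2 - 30*a) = a*(a + 2)*(a^3 - 19*a - 30) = a*(a - 5)*(a + 2)*(a^2 + 5*a + 6) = a*(a - 5)*(a + 2)^2*(a + 3)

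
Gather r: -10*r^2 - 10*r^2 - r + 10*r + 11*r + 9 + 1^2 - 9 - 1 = -20*r^2 + 20*r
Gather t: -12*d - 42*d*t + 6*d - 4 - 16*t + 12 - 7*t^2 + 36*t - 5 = -6*d - 7*t^2 + t*(20 - 42*d) + 3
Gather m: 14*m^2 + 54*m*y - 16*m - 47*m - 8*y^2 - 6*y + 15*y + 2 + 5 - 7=14*m^2 + m*(54*y - 63) - 8*y^2 + 9*y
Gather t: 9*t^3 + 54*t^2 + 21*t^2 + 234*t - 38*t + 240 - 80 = 9*t^3 + 75*t^2 + 196*t + 160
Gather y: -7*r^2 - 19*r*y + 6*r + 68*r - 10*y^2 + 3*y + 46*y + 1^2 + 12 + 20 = -7*r^2 + 74*r - 10*y^2 + y*(49 - 19*r) + 33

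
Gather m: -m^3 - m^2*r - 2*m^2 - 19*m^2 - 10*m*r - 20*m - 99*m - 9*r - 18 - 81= -m^3 + m^2*(-r - 21) + m*(-10*r - 119) - 9*r - 99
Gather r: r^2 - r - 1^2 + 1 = r^2 - r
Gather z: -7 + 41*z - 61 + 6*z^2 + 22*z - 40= 6*z^2 + 63*z - 108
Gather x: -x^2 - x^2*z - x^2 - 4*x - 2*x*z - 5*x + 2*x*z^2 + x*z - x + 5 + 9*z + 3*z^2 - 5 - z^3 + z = x^2*(-z - 2) + x*(2*z^2 - z - 10) - z^3 + 3*z^2 + 10*z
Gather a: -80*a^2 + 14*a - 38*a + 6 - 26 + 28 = -80*a^2 - 24*a + 8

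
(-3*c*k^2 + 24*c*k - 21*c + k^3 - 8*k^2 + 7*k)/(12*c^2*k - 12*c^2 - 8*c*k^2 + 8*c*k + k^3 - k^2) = (-3*c*k + 21*c + k^2 - 7*k)/(12*c^2 - 8*c*k + k^2)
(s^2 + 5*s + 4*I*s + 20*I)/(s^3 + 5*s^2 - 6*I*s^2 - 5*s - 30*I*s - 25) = (s + 4*I)/(s^2 - 6*I*s - 5)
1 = 1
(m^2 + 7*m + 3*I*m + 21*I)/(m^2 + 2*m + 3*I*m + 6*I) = (m + 7)/(m + 2)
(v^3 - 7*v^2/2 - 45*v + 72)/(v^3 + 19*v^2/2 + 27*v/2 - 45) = (v - 8)/(v + 5)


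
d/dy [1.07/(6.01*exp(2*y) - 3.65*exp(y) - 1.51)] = (3.9055 - 12.8614*exp(y))*exp(y)/(-6.01*exp(2*y) + 3.65*exp(y) + 1.51)^2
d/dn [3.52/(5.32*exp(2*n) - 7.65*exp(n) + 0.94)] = (26.928 - 37.4528*exp(n))*exp(n)/(5.32*exp(2*n) - 7.65*exp(n) + 0.94)^2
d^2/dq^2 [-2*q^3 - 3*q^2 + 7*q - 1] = -12*q - 6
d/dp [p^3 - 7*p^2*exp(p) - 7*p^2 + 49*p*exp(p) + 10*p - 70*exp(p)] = -7*p^2*exp(p) + 3*p^2 + 35*p*exp(p) - 14*p - 21*exp(p) + 10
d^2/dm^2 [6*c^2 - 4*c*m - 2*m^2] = -4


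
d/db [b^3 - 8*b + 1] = 3*b^2 - 8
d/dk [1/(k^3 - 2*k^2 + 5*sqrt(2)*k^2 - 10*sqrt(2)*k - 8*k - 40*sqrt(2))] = (-3*k^2 - 10*sqrt(2)*k + 4*k + 8 + 10*sqrt(2))/(-k^3 - 5*sqrt(2)*k^2 + 2*k^2 + 8*k + 10*sqrt(2)*k + 40*sqrt(2))^2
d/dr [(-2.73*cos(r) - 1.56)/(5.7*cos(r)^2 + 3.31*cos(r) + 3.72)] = (-15.561*cos(r)^2 - 17.784*cos(r) + 4.992)*sin(r)/(32.49*cos(r)^4 + 37.734*cos(r)^3 + 53.3641*cos(r)^2 + 24.6264*cos(r) + 13.8384)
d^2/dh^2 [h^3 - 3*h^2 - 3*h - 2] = 6*h - 6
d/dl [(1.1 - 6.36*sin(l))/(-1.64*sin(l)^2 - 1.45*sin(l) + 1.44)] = (-10.4304*sin(l)^2 + 3.608*sin(l) - 7.5634)*cos(l)/(2.6896*sin(l)^4 + 4.756*sin(l)^3 - 2.6207*sin(l)^2 - 4.176*sin(l) + 2.0736)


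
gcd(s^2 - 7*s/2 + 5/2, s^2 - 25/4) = s - 5/2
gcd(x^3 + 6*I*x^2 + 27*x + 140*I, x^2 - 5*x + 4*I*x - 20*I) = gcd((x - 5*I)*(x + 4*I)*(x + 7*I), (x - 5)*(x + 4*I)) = x + 4*I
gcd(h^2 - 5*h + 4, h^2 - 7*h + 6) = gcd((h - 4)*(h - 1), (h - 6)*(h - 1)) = h - 1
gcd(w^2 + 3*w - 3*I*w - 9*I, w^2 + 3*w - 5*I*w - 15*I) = w + 3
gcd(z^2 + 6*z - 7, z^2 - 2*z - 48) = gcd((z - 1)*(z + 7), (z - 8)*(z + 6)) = 1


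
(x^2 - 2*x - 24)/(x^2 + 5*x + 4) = (x - 6)/(x + 1)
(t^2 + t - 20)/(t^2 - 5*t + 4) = (t + 5)/(t - 1)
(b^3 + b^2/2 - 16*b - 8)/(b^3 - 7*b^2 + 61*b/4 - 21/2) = 2*(2*b^3 + b^2 - 32*b - 16)/(4*b^3 - 28*b^2 + 61*b - 42)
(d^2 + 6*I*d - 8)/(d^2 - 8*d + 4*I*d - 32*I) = (d + 2*I)/(d - 8)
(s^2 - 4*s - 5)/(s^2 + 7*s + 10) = (s^2 - 4*s - 5)/(s^2 + 7*s + 10)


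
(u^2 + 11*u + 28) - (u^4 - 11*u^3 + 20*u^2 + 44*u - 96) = -u^4 + 11*u^3 - 19*u^2 - 33*u + 124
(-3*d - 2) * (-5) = 15*d + 10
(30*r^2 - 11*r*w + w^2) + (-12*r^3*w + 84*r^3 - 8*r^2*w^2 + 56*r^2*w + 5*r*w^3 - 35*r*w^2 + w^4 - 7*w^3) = -12*r^3*w + 84*r^3 - 8*r^2*w^2 + 56*r^2*w + 30*r^2 + 5*r*w^3 - 35*r*w^2 - 11*r*w + w^4 - 7*w^3 + w^2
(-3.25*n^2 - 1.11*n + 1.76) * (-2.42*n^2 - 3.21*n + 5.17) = 7.865*n^4 + 13.1187*n^3 - 17.4986*n^2 - 11.3883*n + 9.0992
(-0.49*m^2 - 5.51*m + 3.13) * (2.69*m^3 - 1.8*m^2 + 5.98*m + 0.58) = -1.3181*m^5 - 13.9399*m^4 + 15.4075*m^3 - 38.868*m^2 + 15.5216*m + 1.8154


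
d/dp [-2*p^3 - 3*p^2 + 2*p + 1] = -6*p^2 - 6*p + 2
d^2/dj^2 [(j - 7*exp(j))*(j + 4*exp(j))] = -3*j*exp(j) - 112*exp(2*j) - 6*exp(j) + 2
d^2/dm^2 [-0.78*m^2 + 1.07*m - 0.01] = -1.56000000000000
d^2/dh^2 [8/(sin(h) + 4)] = 8*(4*sin(h) + cos(h)^2 + 1)/(sin(h) + 4)^3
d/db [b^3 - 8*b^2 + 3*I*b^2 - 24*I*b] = 3*b^2 + b*(-16 + 6*I) - 24*I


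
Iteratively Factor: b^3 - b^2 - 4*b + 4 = (b + 2)*(b^2 - 3*b + 2) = (b - 2)*(b + 2)*(b - 1)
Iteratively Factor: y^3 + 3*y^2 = (y)*(y^2 + 3*y) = y*(y + 3)*(y)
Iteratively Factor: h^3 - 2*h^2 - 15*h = (h - 5)*(h^2 + 3*h) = (h - 5)*(h + 3)*(h)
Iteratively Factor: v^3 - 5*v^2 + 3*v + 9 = (v - 3)*(v^2 - 2*v - 3) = (v - 3)^2*(v + 1)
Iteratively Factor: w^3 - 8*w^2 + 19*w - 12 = (w - 1)*(w^2 - 7*w + 12) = (w - 3)*(w - 1)*(w - 4)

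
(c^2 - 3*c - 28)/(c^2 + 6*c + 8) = (c - 7)/(c + 2)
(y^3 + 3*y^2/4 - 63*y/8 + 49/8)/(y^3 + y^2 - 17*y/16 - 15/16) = 2*(8*y^2 + 14*y - 49)/(16*y^2 + 32*y + 15)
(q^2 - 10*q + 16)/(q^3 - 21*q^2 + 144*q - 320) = (q - 2)/(q^2 - 13*q + 40)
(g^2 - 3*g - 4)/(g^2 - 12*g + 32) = (g + 1)/(g - 8)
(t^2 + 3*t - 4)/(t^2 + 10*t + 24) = (t - 1)/(t + 6)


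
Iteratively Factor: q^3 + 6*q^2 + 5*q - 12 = (q + 4)*(q^2 + 2*q - 3) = (q - 1)*(q + 4)*(q + 3)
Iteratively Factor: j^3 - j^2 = (j)*(j^2 - j) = j^2*(j - 1)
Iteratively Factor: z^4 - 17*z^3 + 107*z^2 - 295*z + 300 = (z - 4)*(z^3 - 13*z^2 + 55*z - 75) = (z - 5)*(z - 4)*(z^2 - 8*z + 15) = (z - 5)*(z - 4)*(z - 3)*(z - 5)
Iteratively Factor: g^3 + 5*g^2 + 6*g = (g + 3)*(g^2 + 2*g) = g*(g + 3)*(g + 2)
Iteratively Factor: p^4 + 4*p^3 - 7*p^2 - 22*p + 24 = (p - 1)*(p^3 + 5*p^2 - 2*p - 24) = (p - 1)*(p + 4)*(p^2 + p - 6) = (p - 2)*(p - 1)*(p + 4)*(p + 3)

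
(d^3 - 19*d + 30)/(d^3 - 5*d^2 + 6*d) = (d + 5)/d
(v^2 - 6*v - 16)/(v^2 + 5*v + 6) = (v - 8)/(v + 3)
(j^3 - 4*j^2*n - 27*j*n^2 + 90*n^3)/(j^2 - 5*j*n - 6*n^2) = (j^2 + 2*j*n - 15*n^2)/(j + n)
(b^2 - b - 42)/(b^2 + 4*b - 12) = (b - 7)/(b - 2)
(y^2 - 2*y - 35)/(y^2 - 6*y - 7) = (y + 5)/(y + 1)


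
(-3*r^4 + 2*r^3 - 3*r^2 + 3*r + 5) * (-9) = 27*r^4 - 18*r^3 + 27*r^2 - 27*r - 45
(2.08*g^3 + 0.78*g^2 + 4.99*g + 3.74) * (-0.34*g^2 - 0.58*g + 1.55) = -0.7072*g^5 - 1.4716*g^4 + 1.075*g^3 - 2.9568*g^2 + 5.5653*g + 5.797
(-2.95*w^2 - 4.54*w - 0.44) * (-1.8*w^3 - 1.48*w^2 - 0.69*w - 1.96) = 5.31*w^5 + 12.538*w^4 + 9.5467*w^3 + 9.5658*w^2 + 9.202*w + 0.8624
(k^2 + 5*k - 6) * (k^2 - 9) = k^4 + 5*k^3 - 15*k^2 - 45*k + 54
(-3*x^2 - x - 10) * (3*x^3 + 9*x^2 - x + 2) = -9*x^5 - 30*x^4 - 36*x^3 - 95*x^2 + 8*x - 20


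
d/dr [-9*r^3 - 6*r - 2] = -27*r^2 - 6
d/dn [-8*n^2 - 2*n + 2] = -16*n - 2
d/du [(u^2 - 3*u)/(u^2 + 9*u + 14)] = 2*(6*u^2 + 14*u - 21)/(u^4 + 18*u^3 + 109*u^2 + 252*u + 196)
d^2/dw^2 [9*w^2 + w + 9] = 18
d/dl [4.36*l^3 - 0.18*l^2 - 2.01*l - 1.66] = 13.08*l^2 - 0.36*l - 2.01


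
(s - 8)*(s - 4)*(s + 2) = s^3 - 10*s^2 + 8*s + 64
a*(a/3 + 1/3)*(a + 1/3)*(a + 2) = a^4/3 + 10*a^3/9 + a^2 + 2*a/9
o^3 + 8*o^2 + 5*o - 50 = (o - 2)*(o + 5)^2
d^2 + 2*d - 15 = (d - 3)*(d + 5)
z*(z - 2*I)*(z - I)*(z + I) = z^4 - 2*I*z^3 + z^2 - 2*I*z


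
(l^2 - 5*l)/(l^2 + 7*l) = (l - 5)/(l + 7)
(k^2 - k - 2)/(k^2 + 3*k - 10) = (k + 1)/(k + 5)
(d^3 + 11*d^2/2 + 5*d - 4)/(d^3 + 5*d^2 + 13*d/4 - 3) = 2*(d + 2)/(2*d + 3)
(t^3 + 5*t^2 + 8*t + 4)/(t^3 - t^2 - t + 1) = (t^2 + 4*t + 4)/(t^2 - 2*t + 1)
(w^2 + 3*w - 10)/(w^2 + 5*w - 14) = (w + 5)/(w + 7)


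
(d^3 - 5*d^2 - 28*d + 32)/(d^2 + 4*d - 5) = (d^2 - 4*d - 32)/(d + 5)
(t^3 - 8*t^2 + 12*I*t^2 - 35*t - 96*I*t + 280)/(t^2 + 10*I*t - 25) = (t^2 + t*(-8 + 7*I) - 56*I)/(t + 5*I)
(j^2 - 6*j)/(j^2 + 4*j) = (j - 6)/(j + 4)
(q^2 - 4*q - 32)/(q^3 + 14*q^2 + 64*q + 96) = (q - 8)/(q^2 + 10*q + 24)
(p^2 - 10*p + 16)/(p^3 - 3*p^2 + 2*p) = (p - 8)/(p*(p - 1))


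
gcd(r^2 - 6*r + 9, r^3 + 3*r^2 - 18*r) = r - 3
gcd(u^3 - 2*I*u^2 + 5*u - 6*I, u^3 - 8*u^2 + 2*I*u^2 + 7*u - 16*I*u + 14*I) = u + 2*I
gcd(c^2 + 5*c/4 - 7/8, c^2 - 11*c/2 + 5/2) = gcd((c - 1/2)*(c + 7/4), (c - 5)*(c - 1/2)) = c - 1/2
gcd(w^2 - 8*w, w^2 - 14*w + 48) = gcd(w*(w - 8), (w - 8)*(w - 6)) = w - 8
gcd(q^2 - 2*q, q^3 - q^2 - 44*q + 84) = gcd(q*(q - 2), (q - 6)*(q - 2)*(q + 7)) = q - 2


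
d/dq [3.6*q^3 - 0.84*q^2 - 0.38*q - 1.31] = 10.8*q^2 - 1.68*q - 0.38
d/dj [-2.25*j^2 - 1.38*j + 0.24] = -4.5*j - 1.38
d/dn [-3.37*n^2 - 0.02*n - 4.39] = -6.74*n - 0.02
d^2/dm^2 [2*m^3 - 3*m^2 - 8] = 12*m - 6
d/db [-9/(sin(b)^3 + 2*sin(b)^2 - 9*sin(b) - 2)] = 9*(3*sin(b)^2 + 4*sin(b) - 9)*cos(b)/(sin(b)^3 + 2*sin(b)^2 - 9*sin(b) - 2)^2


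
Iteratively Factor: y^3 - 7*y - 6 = (y + 1)*(y^2 - y - 6) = (y + 1)*(y + 2)*(y - 3)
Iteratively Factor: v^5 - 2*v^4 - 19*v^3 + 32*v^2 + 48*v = (v - 3)*(v^4 + v^3 - 16*v^2 - 16*v) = v*(v - 3)*(v^3 + v^2 - 16*v - 16) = v*(v - 3)*(v + 4)*(v^2 - 3*v - 4) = v*(v - 3)*(v + 1)*(v + 4)*(v - 4)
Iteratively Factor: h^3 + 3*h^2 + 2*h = (h + 2)*(h^2 + h) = h*(h + 2)*(h + 1)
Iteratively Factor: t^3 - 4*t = (t)*(t^2 - 4) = t*(t - 2)*(t + 2)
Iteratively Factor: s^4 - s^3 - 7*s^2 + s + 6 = (s - 3)*(s^3 + 2*s^2 - s - 2) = (s - 3)*(s - 1)*(s^2 + 3*s + 2) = (s - 3)*(s - 1)*(s + 2)*(s + 1)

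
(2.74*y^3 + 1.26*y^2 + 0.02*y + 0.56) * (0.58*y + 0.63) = 1.5892*y^4 + 2.457*y^3 + 0.8054*y^2 + 0.3374*y + 0.3528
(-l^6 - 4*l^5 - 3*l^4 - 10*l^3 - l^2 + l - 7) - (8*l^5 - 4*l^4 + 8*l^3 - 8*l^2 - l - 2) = -l^6 - 12*l^5 + l^4 - 18*l^3 + 7*l^2 + 2*l - 5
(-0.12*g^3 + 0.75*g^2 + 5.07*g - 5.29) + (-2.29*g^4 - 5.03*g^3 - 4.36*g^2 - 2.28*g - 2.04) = -2.29*g^4 - 5.15*g^3 - 3.61*g^2 + 2.79*g - 7.33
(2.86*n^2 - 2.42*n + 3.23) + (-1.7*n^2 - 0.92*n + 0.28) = 1.16*n^2 - 3.34*n + 3.51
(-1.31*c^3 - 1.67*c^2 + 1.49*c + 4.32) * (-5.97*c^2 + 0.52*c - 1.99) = 7.8207*c^5 + 9.2887*c^4 - 7.1568*c^3 - 21.6923*c^2 - 0.7187*c - 8.5968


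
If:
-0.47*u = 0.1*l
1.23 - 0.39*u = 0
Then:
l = -14.82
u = 3.15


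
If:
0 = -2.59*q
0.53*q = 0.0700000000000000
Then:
No Solution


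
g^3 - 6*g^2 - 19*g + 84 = (g - 7)*(g - 3)*(g + 4)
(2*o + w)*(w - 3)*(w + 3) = 2*o*w^2 - 18*o + w^3 - 9*w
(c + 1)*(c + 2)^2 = c^3 + 5*c^2 + 8*c + 4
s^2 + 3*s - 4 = (s - 1)*(s + 4)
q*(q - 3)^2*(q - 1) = q^4 - 7*q^3 + 15*q^2 - 9*q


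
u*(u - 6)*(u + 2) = u^3 - 4*u^2 - 12*u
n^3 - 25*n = n*(n - 5)*(n + 5)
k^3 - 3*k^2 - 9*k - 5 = (k - 5)*(k + 1)^2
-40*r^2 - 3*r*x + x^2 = (-8*r + x)*(5*r + x)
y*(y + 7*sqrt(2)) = y^2 + 7*sqrt(2)*y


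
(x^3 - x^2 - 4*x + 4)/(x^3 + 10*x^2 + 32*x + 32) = (x^2 - 3*x + 2)/(x^2 + 8*x + 16)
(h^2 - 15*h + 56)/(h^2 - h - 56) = (h - 7)/(h + 7)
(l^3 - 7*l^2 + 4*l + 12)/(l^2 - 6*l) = l - 1 - 2/l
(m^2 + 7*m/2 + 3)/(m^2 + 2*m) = (m + 3/2)/m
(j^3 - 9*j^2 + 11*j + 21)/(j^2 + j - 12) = (j^2 - 6*j - 7)/(j + 4)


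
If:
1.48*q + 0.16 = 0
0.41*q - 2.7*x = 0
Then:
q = -0.11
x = -0.02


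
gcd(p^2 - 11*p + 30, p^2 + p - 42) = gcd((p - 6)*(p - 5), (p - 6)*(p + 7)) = p - 6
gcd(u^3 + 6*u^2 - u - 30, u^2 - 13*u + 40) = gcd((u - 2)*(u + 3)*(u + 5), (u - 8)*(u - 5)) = 1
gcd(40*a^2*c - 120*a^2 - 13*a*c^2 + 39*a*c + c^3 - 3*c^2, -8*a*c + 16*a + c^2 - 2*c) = 8*a - c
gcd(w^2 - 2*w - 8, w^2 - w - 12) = w - 4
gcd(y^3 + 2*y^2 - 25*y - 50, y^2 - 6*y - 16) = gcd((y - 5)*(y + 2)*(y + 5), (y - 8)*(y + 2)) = y + 2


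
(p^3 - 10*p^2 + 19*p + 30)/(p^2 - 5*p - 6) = p - 5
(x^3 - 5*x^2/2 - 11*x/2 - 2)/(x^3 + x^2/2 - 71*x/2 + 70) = (2*x^2 + 3*x + 1)/(2*x^2 + 9*x - 35)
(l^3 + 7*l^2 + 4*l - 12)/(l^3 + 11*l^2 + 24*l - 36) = (l + 2)/(l + 6)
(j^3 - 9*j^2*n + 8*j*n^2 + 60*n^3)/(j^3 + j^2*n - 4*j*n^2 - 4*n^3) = (j^2 - 11*j*n + 30*n^2)/(j^2 - j*n - 2*n^2)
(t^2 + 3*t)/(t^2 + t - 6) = t/(t - 2)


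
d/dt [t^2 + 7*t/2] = 2*t + 7/2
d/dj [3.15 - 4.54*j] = -4.54000000000000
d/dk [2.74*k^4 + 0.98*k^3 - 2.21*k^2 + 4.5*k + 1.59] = 10.96*k^3 + 2.94*k^2 - 4.42*k + 4.5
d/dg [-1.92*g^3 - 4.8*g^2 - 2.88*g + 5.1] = -5.76*g^2 - 9.6*g - 2.88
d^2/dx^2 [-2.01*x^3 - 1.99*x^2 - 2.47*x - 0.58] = -12.06*x - 3.98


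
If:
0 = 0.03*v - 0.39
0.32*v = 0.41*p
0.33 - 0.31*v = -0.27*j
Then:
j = 13.70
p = 10.15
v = 13.00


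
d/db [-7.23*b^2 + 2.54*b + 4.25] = 2.54 - 14.46*b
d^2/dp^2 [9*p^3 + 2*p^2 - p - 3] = 54*p + 4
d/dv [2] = 0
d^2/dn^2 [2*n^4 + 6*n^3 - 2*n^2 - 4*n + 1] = 24*n^2 + 36*n - 4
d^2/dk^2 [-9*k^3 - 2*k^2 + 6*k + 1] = -54*k - 4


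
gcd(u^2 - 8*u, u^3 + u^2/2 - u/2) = u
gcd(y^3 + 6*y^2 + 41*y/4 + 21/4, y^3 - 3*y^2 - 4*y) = y + 1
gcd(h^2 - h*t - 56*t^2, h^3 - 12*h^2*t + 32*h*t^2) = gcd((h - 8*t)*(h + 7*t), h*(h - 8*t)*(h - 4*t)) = -h + 8*t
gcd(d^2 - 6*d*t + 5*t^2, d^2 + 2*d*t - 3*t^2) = -d + t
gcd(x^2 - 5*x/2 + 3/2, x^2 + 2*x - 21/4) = x - 3/2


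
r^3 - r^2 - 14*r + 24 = (r - 3)*(r - 2)*(r + 4)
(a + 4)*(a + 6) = a^2 + 10*a + 24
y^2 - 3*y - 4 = (y - 4)*(y + 1)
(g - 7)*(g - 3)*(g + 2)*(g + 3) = g^4 - 5*g^3 - 23*g^2 + 45*g + 126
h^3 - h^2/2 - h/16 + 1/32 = (h - 1/2)*(h - 1/4)*(h + 1/4)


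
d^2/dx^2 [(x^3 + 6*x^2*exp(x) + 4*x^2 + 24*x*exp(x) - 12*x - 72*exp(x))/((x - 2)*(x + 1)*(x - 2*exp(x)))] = 2*(4*x^5*exp(x) + 8*x^4*exp(2*x) + 24*x^4*exp(x) + 48*x^3*exp(2*x) - 44*x^3*exp(x) + 5*x^3 + 56*x^2*exp(2*x) - 6*x^2*exp(x) - 260*x*exp(2*x) + 96*x*exp(x) + 120*exp(3*x) - 176*exp(2*x) + 48*exp(x))/(x^6 - 6*x^5*exp(x) + 3*x^5 + 12*x^4*exp(2*x) - 18*x^4*exp(x) + 3*x^4 - 8*x^3*exp(3*x) + 36*x^3*exp(2*x) - 18*x^3*exp(x) + x^3 - 24*x^2*exp(3*x) + 36*x^2*exp(2*x) - 6*x^2*exp(x) - 24*x*exp(3*x) + 12*x*exp(2*x) - 8*exp(3*x))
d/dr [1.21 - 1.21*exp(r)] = -1.21*exp(r)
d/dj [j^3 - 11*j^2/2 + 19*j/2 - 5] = 3*j^2 - 11*j + 19/2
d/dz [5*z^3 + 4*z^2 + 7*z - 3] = 15*z^2 + 8*z + 7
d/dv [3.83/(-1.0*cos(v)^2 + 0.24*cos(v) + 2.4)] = (0.9192 - 7.66*cos(v))*sin(v)/(-1.0*cos(v)^2 + 0.24*cos(v) + 2.4)^2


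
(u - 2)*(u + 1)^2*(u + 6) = u^4 + 6*u^3 - 3*u^2 - 20*u - 12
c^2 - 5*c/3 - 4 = (c - 3)*(c + 4/3)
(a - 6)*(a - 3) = a^2 - 9*a + 18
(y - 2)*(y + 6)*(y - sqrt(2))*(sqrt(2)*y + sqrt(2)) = sqrt(2)*y^4 - 2*y^3 + 5*sqrt(2)*y^3 - 8*sqrt(2)*y^2 - 10*y^2 - 12*sqrt(2)*y + 16*y + 24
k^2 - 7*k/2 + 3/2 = (k - 3)*(k - 1/2)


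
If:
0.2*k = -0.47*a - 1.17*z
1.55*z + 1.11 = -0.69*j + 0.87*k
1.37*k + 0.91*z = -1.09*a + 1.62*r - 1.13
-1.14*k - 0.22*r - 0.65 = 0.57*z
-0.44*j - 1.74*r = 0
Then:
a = 0.60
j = -2.05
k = -0.60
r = 0.52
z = -0.14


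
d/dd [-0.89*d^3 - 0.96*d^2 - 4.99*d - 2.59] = -2.67*d^2 - 1.92*d - 4.99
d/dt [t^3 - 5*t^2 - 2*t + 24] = 3*t^2 - 10*t - 2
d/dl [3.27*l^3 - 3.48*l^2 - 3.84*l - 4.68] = 9.81*l^2 - 6.96*l - 3.84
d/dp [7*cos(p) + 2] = -7*sin(p)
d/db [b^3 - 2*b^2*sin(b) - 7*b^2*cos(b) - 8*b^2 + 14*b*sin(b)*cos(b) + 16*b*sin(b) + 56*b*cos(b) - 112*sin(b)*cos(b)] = 7*b^2*sin(b) - 2*b^2*cos(b) + 3*b^2 - 60*b*sin(b) + 2*b*cos(b) + 14*b*cos(2*b) - 16*b + 16*sin(b) + 7*sin(2*b) + 56*cos(b) - 112*cos(2*b)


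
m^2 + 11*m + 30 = (m + 5)*(m + 6)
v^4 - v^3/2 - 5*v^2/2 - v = v*(v - 2)*(v + 1/2)*(v + 1)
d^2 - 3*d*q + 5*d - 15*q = (d + 5)*(d - 3*q)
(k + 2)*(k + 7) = k^2 + 9*k + 14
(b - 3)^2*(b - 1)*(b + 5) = b^4 - 2*b^3 - 20*b^2 + 66*b - 45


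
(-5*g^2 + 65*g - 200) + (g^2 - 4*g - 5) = -4*g^2 + 61*g - 205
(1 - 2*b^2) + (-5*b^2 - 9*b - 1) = -7*b^2 - 9*b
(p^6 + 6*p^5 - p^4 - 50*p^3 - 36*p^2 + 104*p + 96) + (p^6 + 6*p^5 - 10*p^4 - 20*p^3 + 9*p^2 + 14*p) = 2*p^6 + 12*p^5 - 11*p^4 - 70*p^3 - 27*p^2 + 118*p + 96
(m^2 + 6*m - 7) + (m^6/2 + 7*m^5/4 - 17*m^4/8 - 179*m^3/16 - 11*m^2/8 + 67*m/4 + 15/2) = m^6/2 + 7*m^5/4 - 17*m^4/8 - 179*m^3/16 - 3*m^2/8 + 91*m/4 + 1/2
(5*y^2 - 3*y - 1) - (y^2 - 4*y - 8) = 4*y^2 + y + 7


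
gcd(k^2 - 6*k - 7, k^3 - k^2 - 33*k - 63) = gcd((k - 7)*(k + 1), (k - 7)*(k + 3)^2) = k - 7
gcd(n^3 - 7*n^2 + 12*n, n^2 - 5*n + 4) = n - 4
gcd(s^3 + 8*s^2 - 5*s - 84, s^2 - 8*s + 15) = s - 3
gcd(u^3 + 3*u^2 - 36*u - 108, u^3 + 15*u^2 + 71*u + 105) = u + 3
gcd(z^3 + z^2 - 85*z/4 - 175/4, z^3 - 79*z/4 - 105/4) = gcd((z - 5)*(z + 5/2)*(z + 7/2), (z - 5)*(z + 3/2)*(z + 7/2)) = z^2 - 3*z/2 - 35/2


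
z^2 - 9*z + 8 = (z - 8)*(z - 1)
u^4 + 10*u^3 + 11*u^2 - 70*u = u*(u - 2)*(u + 5)*(u + 7)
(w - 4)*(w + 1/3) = w^2 - 11*w/3 - 4/3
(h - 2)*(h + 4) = h^2 + 2*h - 8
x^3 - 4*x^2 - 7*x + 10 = (x - 5)*(x - 1)*(x + 2)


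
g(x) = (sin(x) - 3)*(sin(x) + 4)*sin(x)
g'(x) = (sin(x) - 3)*(sin(x) + 4)*cos(x) + (sin(x) - 3)*sin(x)*cos(x) + (sin(x) + 4)*sin(x)*cos(x)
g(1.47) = -9.96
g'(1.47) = -0.71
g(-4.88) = -9.90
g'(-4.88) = -1.19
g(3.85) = 7.96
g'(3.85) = 9.14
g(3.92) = 8.57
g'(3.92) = 8.49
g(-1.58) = 12.00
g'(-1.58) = 0.10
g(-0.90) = 9.53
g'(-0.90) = -7.29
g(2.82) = -3.66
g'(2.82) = 10.50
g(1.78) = -9.85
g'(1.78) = 1.49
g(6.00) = 3.41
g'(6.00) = -11.83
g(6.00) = 3.41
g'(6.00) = -11.83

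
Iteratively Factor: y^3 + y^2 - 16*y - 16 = (y - 4)*(y^2 + 5*y + 4) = (y - 4)*(y + 4)*(y + 1)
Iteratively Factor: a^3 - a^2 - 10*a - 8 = (a - 4)*(a^2 + 3*a + 2) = (a - 4)*(a + 2)*(a + 1)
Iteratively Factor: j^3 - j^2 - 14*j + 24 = (j - 3)*(j^2 + 2*j - 8) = (j - 3)*(j - 2)*(j + 4)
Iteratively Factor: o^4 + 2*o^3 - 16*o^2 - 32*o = (o)*(o^3 + 2*o^2 - 16*o - 32) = o*(o + 2)*(o^2 - 16) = o*(o - 4)*(o + 2)*(o + 4)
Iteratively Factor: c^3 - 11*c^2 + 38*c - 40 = (c - 5)*(c^2 - 6*c + 8) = (c - 5)*(c - 2)*(c - 4)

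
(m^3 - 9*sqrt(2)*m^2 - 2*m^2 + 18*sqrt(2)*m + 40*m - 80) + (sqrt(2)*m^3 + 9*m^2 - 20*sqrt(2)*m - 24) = m^3 + sqrt(2)*m^3 - 9*sqrt(2)*m^2 + 7*m^2 - 2*sqrt(2)*m + 40*m - 104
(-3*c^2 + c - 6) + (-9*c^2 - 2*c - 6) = -12*c^2 - c - 12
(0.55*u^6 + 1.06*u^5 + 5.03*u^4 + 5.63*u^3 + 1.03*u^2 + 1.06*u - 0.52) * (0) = 0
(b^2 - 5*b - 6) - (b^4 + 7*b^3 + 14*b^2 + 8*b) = -b^4 - 7*b^3 - 13*b^2 - 13*b - 6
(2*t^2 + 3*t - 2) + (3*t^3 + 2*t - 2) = 3*t^3 + 2*t^2 + 5*t - 4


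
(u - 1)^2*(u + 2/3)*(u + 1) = u^4 - u^3/3 - 5*u^2/3 + u/3 + 2/3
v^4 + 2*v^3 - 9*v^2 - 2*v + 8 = (v - 2)*(v - 1)*(v + 1)*(v + 4)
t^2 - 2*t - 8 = (t - 4)*(t + 2)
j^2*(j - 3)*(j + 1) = j^4 - 2*j^3 - 3*j^2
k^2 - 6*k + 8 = (k - 4)*(k - 2)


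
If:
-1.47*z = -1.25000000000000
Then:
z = 0.85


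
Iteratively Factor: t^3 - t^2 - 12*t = (t + 3)*(t^2 - 4*t) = (t - 4)*(t + 3)*(t)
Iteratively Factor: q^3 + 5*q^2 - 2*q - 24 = (q + 4)*(q^2 + q - 6) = (q + 3)*(q + 4)*(q - 2)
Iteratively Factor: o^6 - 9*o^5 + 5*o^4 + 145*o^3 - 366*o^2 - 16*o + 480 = (o - 3)*(o^5 - 6*o^4 - 13*o^3 + 106*o^2 - 48*o - 160) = (o - 3)*(o + 1)*(o^4 - 7*o^3 - 6*o^2 + 112*o - 160) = (o - 5)*(o - 3)*(o + 1)*(o^3 - 2*o^2 - 16*o + 32) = (o - 5)*(o - 3)*(o - 2)*(o + 1)*(o^2 - 16) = (o - 5)*(o - 3)*(o - 2)*(o + 1)*(o + 4)*(o - 4)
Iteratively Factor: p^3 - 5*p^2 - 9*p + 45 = (p + 3)*(p^2 - 8*p + 15) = (p - 5)*(p + 3)*(p - 3)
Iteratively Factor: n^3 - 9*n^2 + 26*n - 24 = (n - 2)*(n^2 - 7*n + 12) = (n - 3)*(n - 2)*(n - 4)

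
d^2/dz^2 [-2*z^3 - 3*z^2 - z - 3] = -12*z - 6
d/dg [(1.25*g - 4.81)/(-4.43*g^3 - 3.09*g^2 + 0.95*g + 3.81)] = (11.075*g^3 - 60.0624*g^2 - 29.7258*g + 9.332)/(19.6249*g^6 + 27.3774*g^5 + 1.1311*g^4 - 39.6276*g^3 - 22.6433*g^2 + 7.239*g + 14.5161)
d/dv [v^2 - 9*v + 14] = 2*v - 9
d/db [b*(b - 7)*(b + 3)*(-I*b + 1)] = -4*I*b^3 + b^2*(3 + 12*I) - b*(8 - 42*I) - 21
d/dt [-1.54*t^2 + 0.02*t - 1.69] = 0.02 - 3.08*t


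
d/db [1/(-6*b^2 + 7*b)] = (12*b - 7)/(b^2*(6*b - 7)^2)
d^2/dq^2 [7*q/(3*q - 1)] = 42/(3*q - 1)^3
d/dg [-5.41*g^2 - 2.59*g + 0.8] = -10.82*g - 2.59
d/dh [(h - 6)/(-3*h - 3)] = -7/(3*(h + 1)^2)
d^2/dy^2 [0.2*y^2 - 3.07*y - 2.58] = 0.400000000000000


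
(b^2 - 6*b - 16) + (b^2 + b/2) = 2*b^2 - 11*b/2 - 16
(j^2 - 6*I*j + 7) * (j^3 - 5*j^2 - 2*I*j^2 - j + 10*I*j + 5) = j^5 - 5*j^4 - 8*I*j^4 - 6*j^3 + 40*I*j^3 + 30*j^2 - 8*I*j^2 - 7*j + 40*I*j + 35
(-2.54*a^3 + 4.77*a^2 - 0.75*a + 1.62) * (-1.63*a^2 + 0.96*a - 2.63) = 4.1402*a^5 - 10.2135*a^4 + 12.4819*a^3 - 15.9057*a^2 + 3.5277*a - 4.2606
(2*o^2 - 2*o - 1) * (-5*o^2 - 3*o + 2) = -10*o^4 + 4*o^3 + 15*o^2 - o - 2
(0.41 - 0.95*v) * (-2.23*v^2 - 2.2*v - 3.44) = 2.1185*v^3 + 1.1757*v^2 + 2.366*v - 1.4104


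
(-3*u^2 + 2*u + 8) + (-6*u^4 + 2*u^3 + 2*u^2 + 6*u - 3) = -6*u^4 + 2*u^3 - u^2 + 8*u + 5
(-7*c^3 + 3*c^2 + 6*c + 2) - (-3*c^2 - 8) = -7*c^3 + 6*c^2 + 6*c + 10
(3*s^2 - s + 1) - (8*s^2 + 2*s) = -5*s^2 - 3*s + 1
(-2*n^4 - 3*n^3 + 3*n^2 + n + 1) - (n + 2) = -2*n^4 - 3*n^3 + 3*n^2 - 1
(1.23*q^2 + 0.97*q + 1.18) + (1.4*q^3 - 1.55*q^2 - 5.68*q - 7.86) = 1.4*q^3 - 0.32*q^2 - 4.71*q - 6.68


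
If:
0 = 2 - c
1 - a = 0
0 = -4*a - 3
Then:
No Solution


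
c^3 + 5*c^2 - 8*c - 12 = (c - 2)*(c + 1)*(c + 6)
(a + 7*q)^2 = a^2 + 14*a*q + 49*q^2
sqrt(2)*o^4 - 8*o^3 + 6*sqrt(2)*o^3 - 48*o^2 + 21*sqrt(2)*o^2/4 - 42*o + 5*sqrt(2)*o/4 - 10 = (o + 1/2)*(o + 5)*(o - 4*sqrt(2))*(sqrt(2)*o + sqrt(2)/2)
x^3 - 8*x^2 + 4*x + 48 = (x - 6)*(x - 4)*(x + 2)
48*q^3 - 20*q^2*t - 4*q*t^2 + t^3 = (-6*q + t)*(-2*q + t)*(4*q + t)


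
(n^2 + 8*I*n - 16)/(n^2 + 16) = (n + 4*I)/(n - 4*I)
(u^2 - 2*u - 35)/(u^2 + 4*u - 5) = (u - 7)/(u - 1)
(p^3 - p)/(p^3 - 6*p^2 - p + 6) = p/(p - 6)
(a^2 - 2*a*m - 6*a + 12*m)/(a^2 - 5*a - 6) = (a - 2*m)/(a + 1)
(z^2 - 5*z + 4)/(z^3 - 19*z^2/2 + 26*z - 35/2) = 2*(z - 4)/(2*z^2 - 17*z + 35)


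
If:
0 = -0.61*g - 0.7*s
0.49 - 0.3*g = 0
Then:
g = 1.63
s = -1.42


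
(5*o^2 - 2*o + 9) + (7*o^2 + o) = 12*o^2 - o + 9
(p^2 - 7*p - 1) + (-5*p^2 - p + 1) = -4*p^2 - 8*p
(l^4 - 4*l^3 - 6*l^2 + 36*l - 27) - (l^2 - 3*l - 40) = l^4 - 4*l^3 - 7*l^2 + 39*l + 13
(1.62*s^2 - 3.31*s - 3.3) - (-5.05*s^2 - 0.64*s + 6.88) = 6.67*s^2 - 2.67*s - 10.18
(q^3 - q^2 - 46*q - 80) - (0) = q^3 - q^2 - 46*q - 80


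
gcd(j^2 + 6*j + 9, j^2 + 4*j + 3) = j + 3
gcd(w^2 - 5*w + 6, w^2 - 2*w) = w - 2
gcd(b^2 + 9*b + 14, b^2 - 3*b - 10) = b + 2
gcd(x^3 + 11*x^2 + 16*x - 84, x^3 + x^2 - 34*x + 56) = x^2 + 5*x - 14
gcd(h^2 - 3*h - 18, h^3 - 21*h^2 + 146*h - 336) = h - 6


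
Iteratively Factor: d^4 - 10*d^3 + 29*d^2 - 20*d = (d - 1)*(d^3 - 9*d^2 + 20*d) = (d - 5)*(d - 1)*(d^2 - 4*d) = (d - 5)*(d - 4)*(d - 1)*(d)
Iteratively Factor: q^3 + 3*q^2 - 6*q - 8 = (q + 1)*(q^2 + 2*q - 8) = (q + 1)*(q + 4)*(q - 2)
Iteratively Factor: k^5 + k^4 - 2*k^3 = (k)*(k^4 + k^3 - 2*k^2) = k*(k - 1)*(k^3 + 2*k^2) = k^2*(k - 1)*(k^2 + 2*k) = k^2*(k - 1)*(k + 2)*(k)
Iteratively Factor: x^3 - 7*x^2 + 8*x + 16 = (x + 1)*(x^2 - 8*x + 16) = (x - 4)*(x + 1)*(x - 4)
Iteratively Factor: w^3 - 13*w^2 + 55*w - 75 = (w - 5)*(w^2 - 8*w + 15) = (w - 5)^2*(w - 3)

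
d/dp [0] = 0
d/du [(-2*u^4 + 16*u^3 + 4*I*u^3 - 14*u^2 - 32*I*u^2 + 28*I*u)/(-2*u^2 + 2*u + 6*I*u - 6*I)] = (2*u^3 + u^2*(-7 - 11*I) + u*(-12 + 42*I) + 42)/(u^2 - 6*I*u - 9)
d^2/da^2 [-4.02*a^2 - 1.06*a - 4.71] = -8.04000000000000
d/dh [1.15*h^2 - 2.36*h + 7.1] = 2.3*h - 2.36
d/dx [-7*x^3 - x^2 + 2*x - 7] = -21*x^2 - 2*x + 2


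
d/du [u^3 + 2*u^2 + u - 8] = 3*u^2 + 4*u + 1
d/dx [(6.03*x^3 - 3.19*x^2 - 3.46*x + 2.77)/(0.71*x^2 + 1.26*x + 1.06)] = (4.2813*x^4 + 15.1956*x^3 + 17.6126*x^2 - 10.6962*x - 7.1578)/(0.5041*x^4 + 1.7892*x^3 + 3.0928*x^2 + 2.6712*x + 1.1236)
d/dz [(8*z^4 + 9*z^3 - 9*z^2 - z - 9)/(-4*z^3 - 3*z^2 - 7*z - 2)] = (-32*z^6 - 48*z^5 - 231*z^4 - 198*z^3 - 102*z^2 - 18*z - 61)/(16*z^6 + 24*z^5 + 65*z^4 + 58*z^3 + 61*z^2 + 28*z + 4)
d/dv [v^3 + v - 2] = 3*v^2 + 1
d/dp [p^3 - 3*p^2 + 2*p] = 3*p^2 - 6*p + 2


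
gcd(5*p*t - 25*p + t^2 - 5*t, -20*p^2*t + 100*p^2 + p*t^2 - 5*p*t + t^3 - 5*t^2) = 5*p*t - 25*p + t^2 - 5*t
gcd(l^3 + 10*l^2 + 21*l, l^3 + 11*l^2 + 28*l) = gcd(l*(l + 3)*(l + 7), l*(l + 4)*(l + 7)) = l^2 + 7*l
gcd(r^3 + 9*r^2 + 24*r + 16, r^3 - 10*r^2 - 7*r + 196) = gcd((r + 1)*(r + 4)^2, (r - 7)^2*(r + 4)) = r + 4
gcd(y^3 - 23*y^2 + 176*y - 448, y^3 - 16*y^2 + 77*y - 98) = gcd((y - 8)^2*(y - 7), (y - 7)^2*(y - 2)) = y - 7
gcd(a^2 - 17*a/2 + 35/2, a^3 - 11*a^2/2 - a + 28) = a - 7/2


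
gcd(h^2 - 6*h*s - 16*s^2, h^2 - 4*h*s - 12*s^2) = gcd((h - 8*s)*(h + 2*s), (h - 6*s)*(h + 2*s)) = h + 2*s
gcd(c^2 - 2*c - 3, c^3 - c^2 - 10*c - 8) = c + 1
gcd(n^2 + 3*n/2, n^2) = n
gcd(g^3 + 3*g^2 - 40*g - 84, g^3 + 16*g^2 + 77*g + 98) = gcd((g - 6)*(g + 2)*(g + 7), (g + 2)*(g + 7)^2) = g^2 + 9*g + 14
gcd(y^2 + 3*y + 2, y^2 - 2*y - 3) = y + 1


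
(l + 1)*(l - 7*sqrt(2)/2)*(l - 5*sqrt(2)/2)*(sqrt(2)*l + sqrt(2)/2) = sqrt(2)*l^4 - 12*l^3 + 3*sqrt(2)*l^3/2 - 18*l^2 + 18*sqrt(2)*l^2 - 6*l + 105*sqrt(2)*l/4 + 35*sqrt(2)/4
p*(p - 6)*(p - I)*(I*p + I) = I*p^4 + p^3 - 5*I*p^3 - 5*p^2 - 6*I*p^2 - 6*p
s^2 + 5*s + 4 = (s + 1)*(s + 4)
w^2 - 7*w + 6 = (w - 6)*(w - 1)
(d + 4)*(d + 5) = d^2 + 9*d + 20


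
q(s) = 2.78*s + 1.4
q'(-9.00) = 2.78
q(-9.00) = -23.62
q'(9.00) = 2.78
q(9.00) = 26.42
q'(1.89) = 2.78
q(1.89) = 6.65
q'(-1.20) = 2.78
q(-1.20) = -1.94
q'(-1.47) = 2.78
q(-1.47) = -2.69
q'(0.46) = 2.78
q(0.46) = 2.68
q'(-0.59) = 2.78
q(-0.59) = -0.24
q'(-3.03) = 2.78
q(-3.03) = -7.02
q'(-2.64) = 2.78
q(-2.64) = -5.94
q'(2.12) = 2.78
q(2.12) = 7.29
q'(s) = 2.78000000000000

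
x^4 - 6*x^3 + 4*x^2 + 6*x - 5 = (x - 5)*(x - 1)^2*(x + 1)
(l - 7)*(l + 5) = l^2 - 2*l - 35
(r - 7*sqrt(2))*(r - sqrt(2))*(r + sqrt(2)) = r^3 - 7*sqrt(2)*r^2 - 2*r + 14*sqrt(2)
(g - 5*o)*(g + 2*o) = g^2 - 3*g*o - 10*o^2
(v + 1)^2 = v^2 + 2*v + 1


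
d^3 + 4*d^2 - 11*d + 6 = (d - 1)^2*(d + 6)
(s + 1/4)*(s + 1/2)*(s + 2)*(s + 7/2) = s^4 + 25*s^3/4 + 45*s^2/4 + 95*s/16 + 7/8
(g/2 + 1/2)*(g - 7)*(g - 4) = g^3/2 - 5*g^2 + 17*g/2 + 14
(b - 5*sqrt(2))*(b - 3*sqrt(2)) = b^2 - 8*sqrt(2)*b + 30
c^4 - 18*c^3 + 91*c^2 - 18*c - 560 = (c - 8)*(c - 7)*(c - 5)*(c + 2)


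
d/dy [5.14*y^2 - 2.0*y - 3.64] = 10.28*y - 2.0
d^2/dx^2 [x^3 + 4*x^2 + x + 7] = 6*x + 8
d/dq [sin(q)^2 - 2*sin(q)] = 2*(sin(q) - 1)*cos(q)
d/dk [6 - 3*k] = -3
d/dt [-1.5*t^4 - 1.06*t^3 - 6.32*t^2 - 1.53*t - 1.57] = -6.0*t^3 - 3.18*t^2 - 12.64*t - 1.53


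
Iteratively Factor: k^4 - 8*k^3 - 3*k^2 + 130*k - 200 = (k - 2)*(k^3 - 6*k^2 - 15*k + 100) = (k - 5)*(k - 2)*(k^2 - k - 20) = (k - 5)^2*(k - 2)*(k + 4)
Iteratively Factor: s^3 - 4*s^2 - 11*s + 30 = (s - 2)*(s^2 - 2*s - 15) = (s - 2)*(s + 3)*(s - 5)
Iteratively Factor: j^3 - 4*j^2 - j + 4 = (j - 1)*(j^2 - 3*j - 4) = (j - 4)*(j - 1)*(j + 1)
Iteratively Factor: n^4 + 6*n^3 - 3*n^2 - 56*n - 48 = (n - 3)*(n^3 + 9*n^2 + 24*n + 16) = (n - 3)*(n + 4)*(n^2 + 5*n + 4) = (n - 3)*(n + 4)^2*(n + 1)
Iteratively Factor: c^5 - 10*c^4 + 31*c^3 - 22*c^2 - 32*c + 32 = (c - 4)*(c^4 - 6*c^3 + 7*c^2 + 6*c - 8) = (c - 4)*(c - 2)*(c^3 - 4*c^2 - c + 4) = (c - 4)*(c - 2)*(c - 1)*(c^2 - 3*c - 4) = (c - 4)^2*(c - 2)*(c - 1)*(c + 1)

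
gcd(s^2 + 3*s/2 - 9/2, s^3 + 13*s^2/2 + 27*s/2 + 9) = s + 3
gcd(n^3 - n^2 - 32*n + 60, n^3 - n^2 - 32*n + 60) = n^3 - n^2 - 32*n + 60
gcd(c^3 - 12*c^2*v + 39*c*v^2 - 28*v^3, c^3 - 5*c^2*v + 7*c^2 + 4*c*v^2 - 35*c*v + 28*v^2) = c^2 - 5*c*v + 4*v^2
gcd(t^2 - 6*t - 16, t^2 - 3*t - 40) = t - 8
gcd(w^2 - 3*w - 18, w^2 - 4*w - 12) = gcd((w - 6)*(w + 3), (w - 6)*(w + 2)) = w - 6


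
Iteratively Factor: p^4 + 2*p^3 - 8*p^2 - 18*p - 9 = (p + 1)*(p^3 + p^2 - 9*p - 9) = (p + 1)^2*(p^2 - 9) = (p + 1)^2*(p + 3)*(p - 3)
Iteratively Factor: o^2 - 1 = (o - 1)*(o + 1)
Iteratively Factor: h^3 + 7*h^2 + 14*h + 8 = (h + 2)*(h^2 + 5*h + 4) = (h + 2)*(h + 4)*(h + 1)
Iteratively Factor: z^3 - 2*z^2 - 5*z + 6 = (z - 1)*(z^2 - z - 6) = (z - 3)*(z - 1)*(z + 2)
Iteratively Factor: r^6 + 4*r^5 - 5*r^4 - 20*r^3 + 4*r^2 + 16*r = (r - 2)*(r^5 + 6*r^4 + 7*r^3 - 6*r^2 - 8*r) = (r - 2)*(r + 2)*(r^4 + 4*r^3 - r^2 - 4*r) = (r - 2)*(r - 1)*(r + 2)*(r^3 + 5*r^2 + 4*r) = r*(r - 2)*(r - 1)*(r + 2)*(r^2 + 5*r + 4) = r*(r - 2)*(r - 1)*(r + 1)*(r + 2)*(r + 4)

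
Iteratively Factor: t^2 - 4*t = (t - 4)*(t)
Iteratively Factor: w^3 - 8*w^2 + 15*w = (w)*(w^2 - 8*w + 15) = w*(w - 5)*(w - 3)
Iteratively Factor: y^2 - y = (y - 1)*(y)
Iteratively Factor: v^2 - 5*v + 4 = (v - 4)*(v - 1)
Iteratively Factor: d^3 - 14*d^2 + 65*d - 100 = (d - 4)*(d^2 - 10*d + 25) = (d - 5)*(d - 4)*(d - 5)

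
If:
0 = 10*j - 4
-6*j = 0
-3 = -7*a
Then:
No Solution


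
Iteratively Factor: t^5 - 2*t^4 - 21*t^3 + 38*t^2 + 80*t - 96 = (t - 4)*(t^4 + 2*t^3 - 13*t^2 - 14*t + 24) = (t - 4)*(t - 3)*(t^3 + 5*t^2 + 2*t - 8) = (t - 4)*(t - 3)*(t + 2)*(t^2 + 3*t - 4) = (t - 4)*(t - 3)*(t - 1)*(t + 2)*(t + 4)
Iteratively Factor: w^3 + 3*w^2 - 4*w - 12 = (w - 2)*(w^2 + 5*w + 6) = (w - 2)*(w + 2)*(w + 3)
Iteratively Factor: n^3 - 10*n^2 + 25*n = (n)*(n^2 - 10*n + 25) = n*(n - 5)*(n - 5)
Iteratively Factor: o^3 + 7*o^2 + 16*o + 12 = (o + 2)*(o^2 + 5*o + 6) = (o + 2)*(o + 3)*(o + 2)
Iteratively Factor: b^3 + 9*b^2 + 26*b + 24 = (b + 2)*(b^2 + 7*b + 12) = (b + 2)*(b + 4)*(b + 3)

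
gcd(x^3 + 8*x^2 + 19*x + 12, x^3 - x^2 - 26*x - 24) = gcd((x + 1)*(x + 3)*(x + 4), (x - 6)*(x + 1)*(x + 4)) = x^2 + 5*x + 4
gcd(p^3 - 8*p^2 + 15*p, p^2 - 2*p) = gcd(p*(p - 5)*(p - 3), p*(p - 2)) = p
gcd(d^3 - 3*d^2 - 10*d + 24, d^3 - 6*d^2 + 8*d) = d^2 - 6*d + 8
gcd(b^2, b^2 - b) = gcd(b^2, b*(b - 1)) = b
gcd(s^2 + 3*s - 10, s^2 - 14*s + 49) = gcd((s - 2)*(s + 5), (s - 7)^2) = 1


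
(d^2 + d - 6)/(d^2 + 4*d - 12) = (d + 3)/(d + 6)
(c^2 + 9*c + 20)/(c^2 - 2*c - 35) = (c + 4)/(c - 7)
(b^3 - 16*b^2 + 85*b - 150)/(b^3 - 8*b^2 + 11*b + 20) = (b^2 - 11*b + 30)/(b^2 - 3*b - 4)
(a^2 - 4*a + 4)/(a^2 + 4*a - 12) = (a - 2)/(a + 6)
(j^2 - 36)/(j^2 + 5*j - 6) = (j - 6)/(j - 1)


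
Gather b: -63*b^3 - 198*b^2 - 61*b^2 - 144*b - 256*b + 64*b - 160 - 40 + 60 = -63*b^3 - 259*b^2 - 336*b - 140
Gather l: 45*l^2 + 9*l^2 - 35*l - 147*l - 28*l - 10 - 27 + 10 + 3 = 54*l^2 - 210*l - 24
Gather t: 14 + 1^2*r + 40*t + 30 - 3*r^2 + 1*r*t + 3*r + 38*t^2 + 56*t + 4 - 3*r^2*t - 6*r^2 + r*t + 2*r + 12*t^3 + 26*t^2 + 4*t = -9*r^2 + 6*r + 12*t^3 + 64*t^2 + t*(-3*r^2 + 2*r + 100) + 48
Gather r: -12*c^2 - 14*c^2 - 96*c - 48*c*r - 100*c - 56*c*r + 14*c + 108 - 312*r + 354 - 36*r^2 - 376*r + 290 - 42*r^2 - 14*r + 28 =-26*c^2 - 182*c - 78*r^2 + r*(-104*c - 702) + 780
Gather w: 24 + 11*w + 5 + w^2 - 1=w^2 + 11*w + 28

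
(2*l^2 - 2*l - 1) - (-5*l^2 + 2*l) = 7*l^2 - 4*l - 1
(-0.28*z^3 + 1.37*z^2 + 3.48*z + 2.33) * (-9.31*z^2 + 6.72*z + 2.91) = 2.6068*z^5 - 14.6363*z^4 - 24.0072*z^3 + 5.68*z^2 + 25.7844*z + 6.7803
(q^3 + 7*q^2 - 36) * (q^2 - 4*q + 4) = q^5 + 3*q^4 - 24*q^3 - 8*q^2 + 144*q - 144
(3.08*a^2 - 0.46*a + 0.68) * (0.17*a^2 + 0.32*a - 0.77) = 0.5236*a^4 + 0.9074*a^3 - 2.4032*a^2 + 0.5718*a - 0.5236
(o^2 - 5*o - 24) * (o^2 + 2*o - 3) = o^4 - 3*o^3 - 37*o^2 - 33*o + 72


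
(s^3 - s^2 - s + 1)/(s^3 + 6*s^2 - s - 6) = (s - 1)/(s + 6)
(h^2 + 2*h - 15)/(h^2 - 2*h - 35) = (h - 3)/(h - 7)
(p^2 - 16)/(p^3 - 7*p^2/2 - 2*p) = 2*(p + 4)/(p*(2*p + 1))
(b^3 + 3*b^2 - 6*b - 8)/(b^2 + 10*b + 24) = (b^2 - b - 2)/(b + 6)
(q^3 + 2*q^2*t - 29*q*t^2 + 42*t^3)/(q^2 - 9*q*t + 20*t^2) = (q^3 + 2*q^2*t - 29*q*t^2 + 42*t^3)/(q^2 - 9*q*t + 20*t^2)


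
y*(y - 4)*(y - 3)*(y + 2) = y^4 - 5*y^3 - 2*y^2 + 24*y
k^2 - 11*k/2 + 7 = (k - 7/2)*(k - 2)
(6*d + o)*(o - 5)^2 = 6*d*o^2 - 60*d*o + 150*d + o^3 - 10*o^2 + 25*o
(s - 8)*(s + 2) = s^2 - 6*s - 16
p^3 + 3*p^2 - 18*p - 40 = (p - 4)*(p + 2)*(p + 5)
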